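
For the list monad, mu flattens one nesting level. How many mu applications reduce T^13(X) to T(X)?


Each application of mu: T^2 -> T removes one layer of nesting.
Starting at depth 13 (i.e., T^13(X)), we need to reach T(X).
Number of mu applications = 13 - 1 = 12

12


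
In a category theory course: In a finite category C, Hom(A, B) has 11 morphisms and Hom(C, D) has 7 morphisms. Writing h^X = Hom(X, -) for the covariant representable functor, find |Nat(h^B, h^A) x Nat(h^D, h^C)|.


By the Yoneda lemma, Nat(h^B, h^A) is isomorphic to Hom(A, B),
so |Nat(h^B, h^A)| = |Hom(A, B)| and |Nat(h^D, h^C)| = |Hom(C, D)|.
|Hom(A, B)| = 11, |Hom(C, D)| = 7.
|Nat(h^B, h^A) x Nat(h^D, h^C)| = 11 * 7 = 77

77


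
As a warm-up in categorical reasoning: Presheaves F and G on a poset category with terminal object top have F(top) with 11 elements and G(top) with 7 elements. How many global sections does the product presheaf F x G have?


Global sections of a presheaf on a poset with terminal top satisfy
Gamma(H) ~ H(top). Presheaves admit pointwise products, so
(F x G)(top) = F(top) x G(top) (Cartesian product).
|Gamma(F x G)| = |F(top)| * |G(top)| = 11 * 7 = 77.

77


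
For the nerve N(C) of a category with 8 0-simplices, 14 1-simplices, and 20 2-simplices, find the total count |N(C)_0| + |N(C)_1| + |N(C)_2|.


The 2-skeleton of the nerve N(C) consists of simplices in dimensions 0, 1, 2:
  |N(C)_0| = 8 (objects)
  |N(C)_1| = 14 (morphisms)
  |N(C)_2| = 20 (composable pairs)
Total = 8 + 14 + 20 = 42

42


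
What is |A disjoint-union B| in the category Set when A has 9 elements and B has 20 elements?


In Set, the coproduct A + B is the disjoint union.
|A + B| = |A| + |B| = 9 + 20 = 29

29


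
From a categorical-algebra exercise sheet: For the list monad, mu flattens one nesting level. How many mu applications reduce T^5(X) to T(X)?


Each application of mu: T^2 -> T removes one layer of nesting.
Starting at depth 5 (i.e., T^5(X)), we need to reach T(X).
Number of mu applications = 5 - 1 = 4

4


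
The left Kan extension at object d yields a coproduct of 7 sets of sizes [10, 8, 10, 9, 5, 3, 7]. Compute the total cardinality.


Pointwise, the left Kan extension (Lan_F H)(d) is the colimit, indexed
by the comma category (F downarrow d), of H composed with the
projection (F downarrow d) -> C. Here that colimit is given
as a coproduct (disjoint union) of sets, so its cardinality is the
sum of the sizes of the summands.
Coproduct of sets with sizes: 10 + 8 + 10 + 9 + 5 + 3 + 7
= 52

52


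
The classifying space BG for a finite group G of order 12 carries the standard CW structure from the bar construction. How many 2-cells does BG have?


In the bar-construction CW model of BG, the n-cells are indexed by
n-tuples [g_1|...|g_n] of non-identity elements of G (degenerate
simplices with some g_i = e do not contribute cells), so there are
(|G| - 1)^n n-cells.
For dim = 2 with |G| = 12:
cells = (12 - 1)^2 = 11^2 = 121

121


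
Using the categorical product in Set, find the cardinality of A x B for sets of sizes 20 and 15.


In Set, the product A x B is the Cartesian product.
By the universal property, |A x B| = |A| * |B|.
|A x B| = 20 * 15 = 300

300


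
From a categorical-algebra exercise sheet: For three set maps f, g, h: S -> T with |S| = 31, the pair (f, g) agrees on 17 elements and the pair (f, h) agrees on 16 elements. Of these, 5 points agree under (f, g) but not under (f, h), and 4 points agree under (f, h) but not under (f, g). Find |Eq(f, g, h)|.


Eq(f, g, h) is the triple-agreement set: points in S where all three
maps take the same value. Using inclusion-exclusion on the pairwise data:
Pair (f, g) agrees on 17 points; pair (f, h) on 16 points.
Points agreeing under (f, g) but not (f, h) = 5; under (f, h) but not (f, g) = 4.
Triple-agreement = agreement-in-(f, g) minus points that agree under (f, g) but not (f, h):
|Eq(f, g, h)| = 17 - 5 = 12
(cross-check via (f, h): 16 - 4 = 12.)

12


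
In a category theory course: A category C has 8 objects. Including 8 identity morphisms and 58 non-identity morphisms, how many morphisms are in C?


Each object has an identity morphism, giving 8 identities.
Adding the 58 non-identity morphisms:
Total = 8 + 58 = 66

66


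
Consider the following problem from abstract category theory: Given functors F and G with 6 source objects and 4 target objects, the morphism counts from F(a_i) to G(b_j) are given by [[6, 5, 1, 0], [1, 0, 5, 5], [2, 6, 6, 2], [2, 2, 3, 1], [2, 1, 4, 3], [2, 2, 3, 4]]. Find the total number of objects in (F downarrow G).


Objects of (F downarrow G) are triples (a, b, h: F(a)->G(b)).
The count equals the sum of all entries in the hom-matrix.
sum(row 0) = 12
sum(row 1) = 11
sum(row 2) = 16
sum(row 3) = 8
sum(row 4) = 10
sum(row 5) = 11
Grand total = 68

68


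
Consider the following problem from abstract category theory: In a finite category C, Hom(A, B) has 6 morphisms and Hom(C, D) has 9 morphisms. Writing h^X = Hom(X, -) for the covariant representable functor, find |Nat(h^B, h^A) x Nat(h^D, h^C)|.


By the Yoneda lemma, Nat(h^B, h^A) is isomorphic to Hom(A, B),
so |Nat(h^B, h^A)| = |Hom(A, B)| and |Nat(h^D, h^C)| = |Hom(C, D)|.
|Hom(A, B)| = 6, |Hom(C, D)| = 9.
|Nat(h^B, h^A) x Nat(h^D, h^C)| = 6 * 9 = 54

54


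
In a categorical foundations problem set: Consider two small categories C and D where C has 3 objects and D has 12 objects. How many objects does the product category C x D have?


The product category C x D has objects that are pairs (c, d).
Number of pairs = |Ob(C)| * |Ob(D)| = 3 * 12 = 36

36


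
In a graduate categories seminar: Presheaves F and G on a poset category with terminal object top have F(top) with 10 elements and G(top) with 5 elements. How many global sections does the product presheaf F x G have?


Global sections of a presheaf on a poset with terminal top satisfy
Gamma(H) ~ H(top). Presheaves admit pointwise products, so
(F x G)(top) = F(top) x G(top) (Cartesian product).
|Gamma(F x G)| = |F(top)| * |G(top)| = 10 * 5 = 50.

50


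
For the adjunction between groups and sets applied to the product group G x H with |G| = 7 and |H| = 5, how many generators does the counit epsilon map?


The counit epsilon_K: F(U(K)) -> K of the Free-Forgetful adjunction
maps |K| generators of F(U(K)) into K. For K = G x H (the product group),
|G x H| = |G| * |H|.
Total generators mapped = 7 * 5 = 35.

35


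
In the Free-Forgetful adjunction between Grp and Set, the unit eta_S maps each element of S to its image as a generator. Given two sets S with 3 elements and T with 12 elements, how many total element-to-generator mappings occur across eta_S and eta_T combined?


The unit eta_X: X -> U(F(X)) of the Free-Forgetful adjunction
maps each element of X to a generator of F(X). For X = S + T (disjoint
union in Set), |S + T| = |S| + |T|.
Total mappings = 3 + 12 = 15.

15


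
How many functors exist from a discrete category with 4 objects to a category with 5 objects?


A functor from a discrete category C to D is determined by
where each object maps. Each of the 4 objects of C can map
to any of the 5 objects of D independently.
Number of functors = 5^4 = 625

625


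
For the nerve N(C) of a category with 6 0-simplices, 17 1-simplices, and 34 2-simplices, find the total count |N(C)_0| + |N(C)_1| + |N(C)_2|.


The 2-skeleton of the nerve N(C) consists of simplices in dimensions 0, 1, 2:
  |N(C)_0| = 6 (objects)
  |N(C)_1| = 17 (morphisms)
  |N(C)_2| = 34 (composable pairs)
Total = 6 + 17 + 34 = 57

57


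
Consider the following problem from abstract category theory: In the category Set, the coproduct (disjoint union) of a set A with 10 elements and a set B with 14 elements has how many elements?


In Set, the coproduct A + B is the disjoint union.
|A + B| = |A| + |B| = 10 + 14 = 24

24


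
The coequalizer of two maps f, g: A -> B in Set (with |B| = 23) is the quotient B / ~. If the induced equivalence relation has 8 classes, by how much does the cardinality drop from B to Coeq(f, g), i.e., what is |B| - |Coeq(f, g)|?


The coequalizer Coeq(f, g) = B / ~ has one element per equivalence class.
|B| = 23, |Coeq(f, g)| = 8.
|B| - |Coeq(f, g)| = 23 - 8 = 15.

15


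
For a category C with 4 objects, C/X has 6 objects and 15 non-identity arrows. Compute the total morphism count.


In the slice category C/X, objects are morphisms to X.
Identity morphisms: 6 (one per object of C/X).
Non-identity morphisms: 15.
Total = 6 + 15 = 21

21


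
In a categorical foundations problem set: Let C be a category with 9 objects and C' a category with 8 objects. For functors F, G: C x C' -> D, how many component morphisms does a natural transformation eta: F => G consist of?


A natural transformation eta: F => G assigns one component morphism per
object of the domain category.
The domain is the product category C x C', so
|Ob(C x C')| = |Ob(C)| * |Ob(C')| = 9 * 8 = 72.
Therefore eta has 72 component morphisms.

72


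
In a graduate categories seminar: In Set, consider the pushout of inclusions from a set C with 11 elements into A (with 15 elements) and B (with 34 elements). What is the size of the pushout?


The pushout A +_C B identifies the images of C in A and B.
|A +_C B| = |A| + |B| - |C| (for injections).
= 15 + 34 - 11 = 38

38


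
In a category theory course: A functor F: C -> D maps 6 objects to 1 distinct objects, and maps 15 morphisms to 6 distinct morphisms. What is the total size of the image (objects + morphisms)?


The image of F consists of distinct objects and distinct morphisms.
|Im(F)| on objects = 1
|Im(F)| on morphisms = 6
Total image cardinality = 1 + 6 = 7

7


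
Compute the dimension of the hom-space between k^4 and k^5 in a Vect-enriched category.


In Vect-enriched categories, Hom(k^n, k^m) is the space of m x n matrices.
dim(Hom(k^4, k^5)) = 5 * 4 = 20

20


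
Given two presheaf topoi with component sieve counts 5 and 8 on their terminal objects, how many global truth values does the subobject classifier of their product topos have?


In a product of presheaf topoi E_1 x E_2, the subobject classifier
is Omega = Omega_1 x Omega_2 (componentwise), so
|Omega(top)| = |Omega_1(top_1)| * |Omega_2(top_2)|.
= 5 * 8 = 40.

40


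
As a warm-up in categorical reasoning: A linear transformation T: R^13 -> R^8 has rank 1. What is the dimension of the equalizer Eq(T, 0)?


The equalizer of f and the zero map is ker(f).
By the rank-nullity theorem: dim(ker(f)) = dim(domain) - rank(f).
dim(ker(f)) = 13 - 1 = 12

12


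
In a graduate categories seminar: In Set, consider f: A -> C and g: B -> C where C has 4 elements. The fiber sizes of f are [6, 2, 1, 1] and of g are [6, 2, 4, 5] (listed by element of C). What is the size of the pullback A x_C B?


The pullback A x_C B consists of pairs (a, b) with f(a) = g(b).
For each element c in C, the fiber product has |f^-1(c)| * |g^-1(c)| elements.
Summing over C: 6 * 6 + 2 * 2 + 1 * 4 + 1 * 5
= 36 + 4 + 4 + 5 = 49

49


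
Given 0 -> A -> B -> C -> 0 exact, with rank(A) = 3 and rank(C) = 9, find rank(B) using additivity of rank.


For a short exact sequence 0 -> A -> B -> C -> 0,
rank is additive: rank(B) = rank(A) + rank(C).
rank(B) = 3 + 9 = 12

12


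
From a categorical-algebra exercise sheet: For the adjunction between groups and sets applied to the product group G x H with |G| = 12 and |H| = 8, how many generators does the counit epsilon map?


The counit epsilon_K: F(U(K)) -> K of the Free-Forgetful adjunction
maps |K| generators of F(U(K)) into K. For K = G x H (the product group),
|G x H| = |G| * |H|.
Total generators mapped = 12 * 8 = 96.

96


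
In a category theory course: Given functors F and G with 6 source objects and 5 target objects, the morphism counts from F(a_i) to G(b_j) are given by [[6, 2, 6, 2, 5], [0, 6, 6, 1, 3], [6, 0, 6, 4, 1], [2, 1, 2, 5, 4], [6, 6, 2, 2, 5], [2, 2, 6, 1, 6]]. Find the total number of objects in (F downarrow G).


Objects of (F downarrow G) are triples (a, b, h: F(a)->G(b)).
The count equals the sum of all entries in the hom-matrix.
sum(row 0) = 21
sum(row 1) = 16
sum(row 2) = 17
sum(row 3) = 14
sum(row 4) = 21
sum(row 5) = 17
Grand total = 106

106


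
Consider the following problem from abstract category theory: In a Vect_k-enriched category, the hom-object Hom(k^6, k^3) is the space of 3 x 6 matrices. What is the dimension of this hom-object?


In Vect-enriched categories, Hom(k^n, k^m) is the space of m x n matrices.
dim(Hom(k^6, k^3)) = 3 * 6 = 18

18


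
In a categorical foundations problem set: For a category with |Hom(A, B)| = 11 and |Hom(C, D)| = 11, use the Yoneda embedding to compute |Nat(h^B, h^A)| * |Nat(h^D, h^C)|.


By the Yoneda lemma, Nat(h^B, h^A) is isomorphic to Hom(A, B),
so |Nat(h^B, h^A)| = |Hom(A, B)| and |Nat(h^D, h^C)| = |Hom(C, D)|.
|Hom(A, B)| = 11, |Hom(C, D)| = 11.
|Nat(h^B, h^A) x Nat(h^D, h^C)| = 11 * 11 = 121

121


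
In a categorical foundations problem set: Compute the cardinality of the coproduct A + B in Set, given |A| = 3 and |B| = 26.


In Set, the coproduct A + B is the disjoint union.
|A + B| = |A| + |B| = 3 + 26 = 29

29


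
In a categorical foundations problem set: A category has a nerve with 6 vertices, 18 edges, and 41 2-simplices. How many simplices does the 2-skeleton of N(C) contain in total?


The 2-skeleton of the nerve N(C) consists of simplices in dimensions 0, 1, 2:
  |N(C)_0| = 6 (objects)
  |N(C)_1| = 18 (morphisms)
  |N(C)_2| = 41 (composable pairs)
Total = 6 + 18 + 41 = 65

65


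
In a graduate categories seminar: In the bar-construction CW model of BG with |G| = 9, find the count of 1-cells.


In the bar-construction CW model of BG, the n-cells are indexed by
n-tuples [g_1|...|g_n] of non-identity elements of G (degenerate
simplices with some g_i = e do not contribute cells), so there are
(|G| - 1)^n n-cells.
For dim = 1 with |G| = 9:
cells = (9 - 1)^1 = 8^1 = 8

8


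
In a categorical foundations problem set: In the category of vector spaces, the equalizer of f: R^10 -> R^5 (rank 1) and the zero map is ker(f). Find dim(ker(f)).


The equalizer of f and the zero map is ker(f).
By the rank-nullity theorem: dim(ker(f)) = dim(domain) - rank(f).
dim(ker(f)) = 10 - 1 = 9

9


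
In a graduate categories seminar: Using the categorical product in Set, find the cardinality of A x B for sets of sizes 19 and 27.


In Set, the product A x B is the Cartesian product.
By the universal property, |A x B| = |A| * |B|.
|A x B| = 19 * 27 = 513

513


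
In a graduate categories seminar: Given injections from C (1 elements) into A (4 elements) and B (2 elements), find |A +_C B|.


The pushout A +_C B identifies the images of C in A and B.
|A +_C B| = |A| + |B| - |C| (for injections).
= 4 + 2 - 1 = 5

5


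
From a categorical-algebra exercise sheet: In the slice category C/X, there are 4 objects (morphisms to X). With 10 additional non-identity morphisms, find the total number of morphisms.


In the slice category C/X, objects are morphisms to X.
Identity morphisms: 4 (one per object of C/X).
Non-identity morphisms: 10.
Total = 4 + 10 = 14

14


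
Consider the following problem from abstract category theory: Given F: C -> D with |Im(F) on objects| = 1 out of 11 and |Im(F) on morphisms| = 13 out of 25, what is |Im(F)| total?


The image of F consists of distinct objects and distinct morphisms.
|Im(F)| on objects = 1
|Im(F)| on morphisms = 13
Total image cardinality = 1 + 13 = 14

14


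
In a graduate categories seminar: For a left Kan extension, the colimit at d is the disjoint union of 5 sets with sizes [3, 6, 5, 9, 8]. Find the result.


Pointwise, the left Kan extension (Lan_F H)(d) is the colimit, indexed
by the comma category (F downarrow d), of H composed with the
projection (F downarrow d) -> C. Here that colimit is given
as a coproduct (disjoint union) of sets, so its cardinality is the
sum of the sizes of the summands.
Coproduct of sets with sizes: 3 + 6 + 5 + 9 + 8
= 31

31


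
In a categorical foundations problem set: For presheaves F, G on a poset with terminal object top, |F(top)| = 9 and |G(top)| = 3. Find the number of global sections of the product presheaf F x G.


Global sections of a presheaf on a poset with terminal top satisfy
Gamma(H) ~ H(top). Presheaves admit pointwise products, so
(F x G)(top) = F(top) x G(top) (Cartesian product).
|Gamma(F x G)| = |F(top)| * |G(top)| = 9 * 3 = 27.

27


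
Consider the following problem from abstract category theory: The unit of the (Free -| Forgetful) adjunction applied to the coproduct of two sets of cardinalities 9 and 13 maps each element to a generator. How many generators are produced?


The unit eta_X: X -> U(F(X)) of the Free-Forgetful adjunction
maps each element of X to a generator of F(X). For X = S + T (disjoint
union in Set), |S + T| = |S| + |T|.
Total mappings = 9 + 13 = 22.

22


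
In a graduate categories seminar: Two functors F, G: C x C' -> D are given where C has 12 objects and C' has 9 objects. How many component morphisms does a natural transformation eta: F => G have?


A natural transformation eta: F => G assigns one component morphism per
object of the domain category.
The domain is the product category C x C', so
|Ob(C x C')| = |Ob(C)| * |Ob(C')| = 12 * 9 = 108.
Therefore eta has 108 component morphisms.

108


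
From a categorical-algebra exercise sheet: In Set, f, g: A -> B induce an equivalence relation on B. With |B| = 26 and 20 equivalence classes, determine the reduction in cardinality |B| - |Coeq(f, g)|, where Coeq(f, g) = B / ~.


The coequalizer Coeq(f, g) = B / ~ has one element per equivalence class.
|B| = 26, |Coeq(f, g)| = 20.
|B| - |Coeq(f, g)| = 26 - 20 = 6.

6


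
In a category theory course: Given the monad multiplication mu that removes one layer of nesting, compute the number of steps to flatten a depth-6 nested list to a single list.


Each application of mu: T^2 -> T removes one layer of nesting.
Starting at depth 6 (i.e., T^6(X)), we need to reach T(X).
Number of mu applications = 6 - 1 = 5

5


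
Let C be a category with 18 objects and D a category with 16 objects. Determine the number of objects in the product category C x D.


The product category C x D has objects that are pairs (c, d).
Number of pairs = |Ob(C)| * |Ob(D)| = 18 * 16 = 288

288


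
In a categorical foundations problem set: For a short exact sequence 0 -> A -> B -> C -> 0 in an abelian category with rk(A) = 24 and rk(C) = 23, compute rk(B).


For a short exact sequence 0 -> A -> B -> C -> 0,
rank is additive: rank(B) = rank(A) + rank(C).
rank(B) = 24 + 23 = 47

47


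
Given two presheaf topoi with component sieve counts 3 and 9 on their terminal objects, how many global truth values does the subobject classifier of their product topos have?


In a product of presheaf topoi E_1 x E_2, the subobject classifier
is Omega = Omega_1 x Omega_2 (componentwise), so
|Omega(top)| = |Omega_1(top_1)| * |Omega_2(top_2)|.
= 3 * 9 = 27.

27


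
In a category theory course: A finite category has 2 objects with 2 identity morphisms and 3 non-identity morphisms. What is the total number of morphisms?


Each object has an identity morphism, giving 2 identities.
Adding the 3 non-identity morphisms:
Total = 2 + 3 = 5

5


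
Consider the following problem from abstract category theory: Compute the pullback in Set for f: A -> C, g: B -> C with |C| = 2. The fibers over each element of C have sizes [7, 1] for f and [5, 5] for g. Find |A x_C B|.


The pullback A x_C B consists of pairs (a, b) with f(a) = g(b).
For each element c in C, the fiber product has |f^-1(c)| * |g^-1(c)| elements.
Summing over C: 7 * 5 + 1 * 5
= 35 + 5 = 40

40


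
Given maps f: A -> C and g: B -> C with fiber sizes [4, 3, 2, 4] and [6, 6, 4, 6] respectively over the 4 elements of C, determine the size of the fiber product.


The pullback A x_C B consists of pairs (a, b) with f(a) = g(b).
For each element c in C, the fiber product has |f^-1(c)| * |g^-1(c)| elements.
Summing over C: 4 * 6 + 3 * 6 + 2 * 4 + 4 * 6
= 24 + 18 + 8 + 24 = 74

74


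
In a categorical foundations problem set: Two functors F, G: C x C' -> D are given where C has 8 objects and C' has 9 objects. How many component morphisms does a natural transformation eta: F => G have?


A natural transformation eta: F => G assigns one component morphism per
object of the domain category.
The domain is the product category C x C', so
|Ob(C x C')| = |Ob(C)| * |Ob(C')| = 8 * 9 = 72.
Therefore eta has 72 component morphisms.

72


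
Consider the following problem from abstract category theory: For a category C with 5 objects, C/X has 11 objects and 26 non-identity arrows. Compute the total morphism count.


In the slice category C/X, objects are morphisms to X.
Identity morphisms: 11 (one per object of C/X).
Non-identity morphisms: 26.
Total = 11 + 26 = 37

37


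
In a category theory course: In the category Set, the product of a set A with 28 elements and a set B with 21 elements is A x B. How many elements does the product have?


In Set, the product A x B is the Cartesian product.
By the universal property, |A x B| = |A| * |B|.
|A x B| = 28 * 21 = 588

588


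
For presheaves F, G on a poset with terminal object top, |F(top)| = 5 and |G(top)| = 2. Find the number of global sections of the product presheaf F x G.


Global sections of a presheaf on a poset with terminal top satisfy
Gamma(H) ~ H(top). Presheaves admit pointwise products, so
(F x G)(top) = F(top) x G(top) (Cartesian product).
|Gamma(F x G)| = |F(top)| * |G(top)| = 5 * 2 = 10.

10


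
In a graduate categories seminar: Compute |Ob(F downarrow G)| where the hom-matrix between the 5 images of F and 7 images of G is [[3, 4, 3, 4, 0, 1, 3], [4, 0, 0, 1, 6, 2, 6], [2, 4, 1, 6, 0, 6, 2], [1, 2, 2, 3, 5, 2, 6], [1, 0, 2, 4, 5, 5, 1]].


Objects of (F downarrow G) are triples (a, b, h: F(a)->G(b)).
The count equals the sum of all entries in the hom-matrix.
sum(row 0) = 18
sum(row 1) = 19
sum(row 2) = 21
sum(row 3) = 21
sum(row 4) = 18
Grand total = 97

97


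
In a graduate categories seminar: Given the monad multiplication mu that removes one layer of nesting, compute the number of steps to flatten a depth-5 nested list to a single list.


Each application of mu: T^2 -> T removes one layer of nesting.
Starting at depth 5 (i.e., T^5(X)), we need to reach T(X).
Number of mu applications = 5 - 1 = 4

4


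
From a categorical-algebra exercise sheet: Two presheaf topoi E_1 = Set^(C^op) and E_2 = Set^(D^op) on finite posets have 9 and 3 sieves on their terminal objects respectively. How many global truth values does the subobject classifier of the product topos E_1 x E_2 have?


In a product of presheaf topoi E_1 x E_2, the subobject classifier
is Omega = Omega_1 x Omega_2 (componentwise), so
|Omega(top)| = |Omega_1(top_1)| * |Omega_2(top_2)|.
= 9 * 3 = 27.

27


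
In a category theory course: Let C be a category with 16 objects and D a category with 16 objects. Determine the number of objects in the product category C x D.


The product category C x D has objects that are pairs (c, d).
Number of pairs = |Ob(C)| * |Ob(D)| = 16 * 16 = 256

256


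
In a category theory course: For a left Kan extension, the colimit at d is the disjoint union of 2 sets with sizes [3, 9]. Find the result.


Pointwise, the left Kan extension (Lan_F H)(d) is the colimit, indexed
by the comma category (F downarrow d), of H composed with the
projection (F downarrow d) -> C. Here that colimit is given
as a coproduct (disjoint union) of sets, so its cardinality is the
sum of the sizes of the summands.
Coproduct of sets with sizes: 3 + 9
= 12

12


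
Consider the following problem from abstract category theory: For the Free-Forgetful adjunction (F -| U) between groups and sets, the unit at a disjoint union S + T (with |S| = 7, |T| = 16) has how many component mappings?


The unit eta_X: X -> U(F(X)) of the Free-Forgetful adjunction
maps each element of X to a generator of F(X). For X = S + T (disjoint
union in Set), |S + T| = |S| + |T|.
Total mappings = 7 + 16 = 23.

23


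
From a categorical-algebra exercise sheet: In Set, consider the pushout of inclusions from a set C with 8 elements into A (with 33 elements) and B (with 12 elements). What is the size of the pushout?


The pushout A +_C B identifies the images of C in A and B.
|A +_C B| = |A| + |B| - |C| (for injections).
= 33 + 12 - 8 = 37

37


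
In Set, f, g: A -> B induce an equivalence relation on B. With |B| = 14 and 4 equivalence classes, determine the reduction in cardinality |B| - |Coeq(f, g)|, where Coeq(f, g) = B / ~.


The coequalizer Coeq(f, g) = B / ~ has one element per equivalence class.
|B| = 14, |Coeq(f, g)| = 4.
|B| - |Coeq(f, g)| = 14 - 4 = 10.

10


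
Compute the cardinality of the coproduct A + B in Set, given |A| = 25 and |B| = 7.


In Set, the coproduct A + B is the disjoint union.
|A + B| = |A| + |B| = 25 + 7 = 32

32


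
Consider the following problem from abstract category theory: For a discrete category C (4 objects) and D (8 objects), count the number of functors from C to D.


A functor from a discrete category C to D is determined by
where each object maps. Each of the 4 objects of C can map
to any of the 8 objects of D independently.
Number of functors = 8^4 = 4096

4096


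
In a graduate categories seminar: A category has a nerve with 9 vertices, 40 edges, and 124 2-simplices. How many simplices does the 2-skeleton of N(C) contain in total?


The 2-skeleton of the nerve N(C) consists of simplices in dimensions 0, 1, 2:
  |N(C)_0| = 9 (objects)
  |N(C)_1| = 40 (morphisms)
  |N(C)_2| = 124 (composable pairs)
Total = 9 + 40 + 124 = 173

173


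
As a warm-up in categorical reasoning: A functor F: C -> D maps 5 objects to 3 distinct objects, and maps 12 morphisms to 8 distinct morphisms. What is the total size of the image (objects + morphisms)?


The image of F consists of distinct objects and distinct morphisms.
|Im(F)| on objects = 3
|Im(F)| on morphisms = 8
Total image cardinality = 3 + 8 = 11

11


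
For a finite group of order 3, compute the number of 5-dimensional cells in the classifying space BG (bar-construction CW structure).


In the bar-construction CW model of BG, the n-cells are indexed by
n-tuples [g_1|...|g_n] of non-identity elements of G (degenerate
simplices with some g_i = e do not contribute cells), so there are
(|G| - 1)^n n-cells.
For dim = 5 with |G| = 3:
cells = (3 - 1)^5 = 2^5 = 32

32


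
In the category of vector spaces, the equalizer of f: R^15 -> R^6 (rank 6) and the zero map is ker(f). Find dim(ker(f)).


The equalizer of f and the zero map is ker(f).
By the rank-nullity theorem: dim(ker(f)) = dim(domain) - rank(f).
dim(ker(f)) = 15 - 6 = 9

9


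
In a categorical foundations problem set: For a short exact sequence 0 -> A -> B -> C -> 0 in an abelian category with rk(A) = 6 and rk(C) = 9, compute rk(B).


For a short exact sequence 0 -> A -> B -> C -> 0,
rank is additive: rank(B) = rank(A) + rank(C).
rank(B) = 6 + 9 = 15

15


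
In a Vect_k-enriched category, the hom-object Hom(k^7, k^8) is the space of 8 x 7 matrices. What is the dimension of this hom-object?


In Vect-enriched categories, Hom(k^n, k^m) is the space of m x n matrices.
dim(Hom(k^7, k^8)) = 8 * 7 = 56

56


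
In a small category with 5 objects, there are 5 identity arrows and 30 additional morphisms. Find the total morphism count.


Each object has an identity morphism, giving 5 identities.
Adding the 30 non-identity morphisms:
Total = 5 + 30 = 35

35


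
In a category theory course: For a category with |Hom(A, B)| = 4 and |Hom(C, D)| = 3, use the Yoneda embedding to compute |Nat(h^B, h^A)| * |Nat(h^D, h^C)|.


By the Yoneda lemma, Nat(h^B, h^A) is isomorphic to Hom(A, B),
so |Nat(h^B, h^A)| = |Hom(A, B)| and |Nat(h^D, h^C)| = |Hom(C, D)|.
|Hom(A, B)| = 4, |Hom(C, D)| = 3.
|Nat(h^B, h^A) x Nat(h^D, h^C)| = 4 * 3 = 12

12


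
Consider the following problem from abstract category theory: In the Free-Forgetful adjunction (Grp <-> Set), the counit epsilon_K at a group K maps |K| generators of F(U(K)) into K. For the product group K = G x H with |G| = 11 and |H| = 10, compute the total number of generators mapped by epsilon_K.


The counit epsilon_K: F(U(K)) -> K of the Free-Forgetful adjunction
maps |K| generators of F(U(K)) into K. For K = G x H (the product group),
|G x H| = |G| * |H|.
Total generators mapped = 11 * 10 = 110.

110


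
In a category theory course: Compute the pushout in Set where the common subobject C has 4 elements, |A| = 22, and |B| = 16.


The pushout A +_C B identifies the images of C in A and B.
|A +_C B| = |A| + |B| - |C| (for injections).
= 22 + 16 - 4 = 34

34


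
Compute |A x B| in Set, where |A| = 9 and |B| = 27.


In Set, the product A x B is the Cartesian product.
By the universal property, |A x B| = |A| * |B|.
|A x B| = 9 * 27 = 243

243


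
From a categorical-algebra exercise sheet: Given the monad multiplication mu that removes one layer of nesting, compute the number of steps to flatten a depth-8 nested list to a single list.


Each application of mu: T^2 -> T removes one layer of nesting.
Starting at depth 8 (i.e., T^8(X)), we need to reach T(X).
Number of mu applications = 8 - 1 = 7

7


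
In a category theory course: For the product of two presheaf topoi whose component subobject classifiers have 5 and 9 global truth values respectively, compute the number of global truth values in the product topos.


In a product of presheaf topoi E_1 x E_2, the subobject classifier
is Omega = Omega_1 x Omega_2 (componentwise), so
|Omega(top)| = |Omega_1(top_1)| * |Omega_2(top_2)|.
= 5 * 9 = 45.

45


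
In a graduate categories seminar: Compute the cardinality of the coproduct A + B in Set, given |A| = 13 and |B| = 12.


In Set, the coproduct A + B is the disjoint union.
|A + B| = |A| + |B| = 13 + 12 = 25

25


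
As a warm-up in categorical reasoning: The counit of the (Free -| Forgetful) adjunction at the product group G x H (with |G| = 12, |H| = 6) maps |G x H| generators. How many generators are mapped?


The counit epsilon_K: F(U(K)) -> K of the Free-Forgetful adjunction
maps |K| generators of F(U(K)) into K. For K = G x H (the product group),
|G x H| = |G| * |H|.
Total generators mapped = 12 * 6 = 72.

72


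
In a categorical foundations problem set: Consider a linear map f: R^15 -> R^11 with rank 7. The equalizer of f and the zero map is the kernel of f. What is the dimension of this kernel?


The equalizer of f and the zero map is ker(f).
By the rank-nullity theorem: dim(ker(f)) = dim(domain) - rank(f).
dim(ker(f)) = 15 - 7 = 8

8


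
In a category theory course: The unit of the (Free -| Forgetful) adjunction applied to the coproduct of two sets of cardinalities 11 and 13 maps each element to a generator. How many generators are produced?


The unit eta_X: X -> U(F(X)) of the Free-Forgetful adjunction
maps each element of X to a generator of F(X). For X = S + T (disjoint
union in Set), |S + T| = |S| + |T|.
Total mappings = 11 + 13 = 24.

24


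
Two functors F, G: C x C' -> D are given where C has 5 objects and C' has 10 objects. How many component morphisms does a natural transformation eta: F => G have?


A natural transformation eta: F => G assigns one component morphism per
object of the domain category.
The domain is the product category C x C', so
|Ob(C x C')| = |Ob(C)| * |Ob(C')| = 5 * 10 = 50.
Therefore eta has 50 component morphisms.

50


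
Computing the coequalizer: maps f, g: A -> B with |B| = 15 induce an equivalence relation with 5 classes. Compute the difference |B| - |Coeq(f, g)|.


The coequalizer Coeq(f, g) = B / ~ has one element per equivalence class.
|B| = 15, |Coeq(f, g)| = 5.
|B| - |Coeq(f, g)| = 15 - 5 = 10.

10


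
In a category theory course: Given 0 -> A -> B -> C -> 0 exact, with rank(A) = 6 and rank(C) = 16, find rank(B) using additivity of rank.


For a short exact sequence 0 -> A -> B -> C -> 0,
rank is additive: rank(B) = rank(A) + rank(C).
rank(B) = 6 + 16 = 22

22


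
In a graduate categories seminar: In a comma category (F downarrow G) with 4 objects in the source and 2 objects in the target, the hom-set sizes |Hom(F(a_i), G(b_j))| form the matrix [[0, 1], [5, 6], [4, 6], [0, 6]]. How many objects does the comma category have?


Objects of (F downarrow G) are triples (a, b, h: F(a)->G(b)).
The count equals the sum of all entries in the hom-matrix.
sum(row 0) = 1
sum(row 1) = 11
sum(row 2) = 10
sum(row 3) = 6
Grand total = 28

28


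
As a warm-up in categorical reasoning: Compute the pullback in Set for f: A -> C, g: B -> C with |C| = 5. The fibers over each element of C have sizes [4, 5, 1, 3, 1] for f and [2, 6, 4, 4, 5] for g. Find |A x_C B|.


The pullback A x_C B consists of pairs (a, b) with f(a) = g(b).
For each element c in C, the fiber product has |f^-1(c)| * |g^-1(c)| elements.
Summing over C: 4 * 2 + 5 * 6 + 1 * 4 + 3 * 4 + 1 * 5
= 8 + 30 + 4 + 12 + 5 = 59

59


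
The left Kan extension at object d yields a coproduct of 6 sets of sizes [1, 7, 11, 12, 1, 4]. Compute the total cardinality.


Pointwise, the left Kan extension (Lan_F H)(d) is the colimit, indexed
by the comma category (F downarrow d), of H composed with the
projection (F downarrow d) -> C. Here that colimit is given
as a coproduct (disjoint union) of sets, so its cardinality is the
sum of the sizes of the summands.
Coproduct of sets with sizes: 1 + 7 + 11 + 12 + 1 + 4
= 36

36


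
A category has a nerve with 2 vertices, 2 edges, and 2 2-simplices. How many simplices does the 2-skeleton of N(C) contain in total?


The 2-skeleton of the nerve N(C) consists of simplices in dimensions 0, 1, 2:
  |N(C)_0| = 2 (objects)
  |N(C)_1| = 2 (morphisms)
  |N(C)_2| = 2 (composable pairs)
Total = 2 + 2 + 2 = 6

6


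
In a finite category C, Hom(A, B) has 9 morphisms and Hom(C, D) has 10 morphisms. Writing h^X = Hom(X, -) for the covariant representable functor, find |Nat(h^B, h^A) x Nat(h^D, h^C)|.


By the Yoneda lemma, Nat(h^B, h^A) is isomorphic to Hom(A, B),
so |Nat(h^B, h^A)| = |Hom(A, B)| and |Nat(h^D, h^C)| = |Hom(C, D)|.
|Hom(A, B)| = 9, |Hom(C, D)| = 10.
|Nat(h^B, h^A) x Nat(h^D, h^C)| = 9 * 10 = 90

90


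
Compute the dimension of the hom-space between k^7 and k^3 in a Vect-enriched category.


In Vect-enriched categories, Hom(k^n, k^m) is the space of m x n matrices.
dim(Hom(k^7, k^3)) = 3 * 7 = 21

21


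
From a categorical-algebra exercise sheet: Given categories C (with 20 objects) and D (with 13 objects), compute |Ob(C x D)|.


The product category C x D has objects that are pairs (c, d).
Number of pairs = |Ob(C)| * |Ob(D)| = 20 * 13 = 260

260


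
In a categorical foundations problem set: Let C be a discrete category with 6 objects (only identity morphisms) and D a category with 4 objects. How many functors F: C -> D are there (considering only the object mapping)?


A functor from a discrete category C to D is determined by
where each object maps. Each of the 6 objects of C can map
to any of the 4 objects of D independently.
Number of functors = 4^6 = 4096

4096


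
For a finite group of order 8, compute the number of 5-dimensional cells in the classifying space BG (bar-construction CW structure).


In the bar-construction CW model of BG, the n-cells are indexed by
n-tuples [g_1|...|g_n] of non-identity elements of G (degenerate
simplices with some g_i = e do not contribute cells), so there are
(|G| - 1)^n n-cells.
For dim = 5 with |G| = 8:
cells = (8 - 1)^5 = 7^5 = 16807

16807


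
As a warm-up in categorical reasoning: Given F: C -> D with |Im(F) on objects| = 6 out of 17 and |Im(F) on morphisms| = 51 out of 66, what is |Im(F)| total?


The image of F consists of distinct objects and distinct morphisms.
|Im(F)| on objects = 6
|Im(F)| on morphisms = 51
Total image cardinality = 6 + 51 = 57

57


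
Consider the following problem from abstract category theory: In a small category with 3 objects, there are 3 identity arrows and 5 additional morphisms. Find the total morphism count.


Each object has an identity morphism, giving 3 identities.
Adding the 5 non-identity morphisms:
Total = 3 + 5 = 8

8


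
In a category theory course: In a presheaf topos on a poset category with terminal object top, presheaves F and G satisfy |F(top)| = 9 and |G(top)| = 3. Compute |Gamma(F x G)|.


Global sections of a presheaf on a poset with terminal top satisfy
Gamma(H) ~ H(top). Presheaves admit pointwise products, so
(F x G)(top) = F(top) x G(top) (Cartesian product).
|Gamma(F x G)| = |F(top)| * |G(top)| = 9 * 3 = 27.

27


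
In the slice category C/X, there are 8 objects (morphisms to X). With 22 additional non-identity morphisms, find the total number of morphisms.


In the slice category C/X, objects are morphisms to X.
Identity morphisms: 8 (one per object of C/X).
Non-identity morphisms: 22.
Total = 8 + 22 = 30

30


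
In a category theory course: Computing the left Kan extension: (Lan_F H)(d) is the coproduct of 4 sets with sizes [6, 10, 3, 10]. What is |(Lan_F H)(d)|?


Pointwise, the left Kan extension (Lan_F H)(d) is the colimit, indexed
by the comma category (F downarrow d), of H composed with the
projection (F downarrow d) -> C. Here that colimit is given
as a coproduct (disjoint union) of sets, so its cardinality is the
sum of the sizes of the summands.
Coproduct of sets with sizes: 6 + 10 + 3 + 10
= 29

29


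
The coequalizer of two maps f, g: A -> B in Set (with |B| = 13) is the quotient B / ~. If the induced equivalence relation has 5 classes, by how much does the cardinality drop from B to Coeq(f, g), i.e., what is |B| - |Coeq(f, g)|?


The coequalizer Coeq(f, g) = B / ~ has one element per equivalence class.
|B| = 13, |Coeq(f, g)| = 5.
|B| - |Coeq(f, g)| = 13 - 5 = 8.

8


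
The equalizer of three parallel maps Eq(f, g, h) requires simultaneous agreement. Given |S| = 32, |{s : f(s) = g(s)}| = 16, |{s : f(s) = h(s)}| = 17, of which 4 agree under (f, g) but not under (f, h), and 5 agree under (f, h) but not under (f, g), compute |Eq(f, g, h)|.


Eq(f, g, h) is the triple-agreement set: points in S where all three
maps take the same value. Using inclusion-exclusion on the pairwise data:
Pair (f, g) agrees on 16 points; pair (f, h) on 17 points.
Points agreeing under (f, g) but not (f, h) = 4; under (f, h) but not (f, g) = 5.
Triple-agreement = agreement-in-(f, g) minus points that agree under (f, g) but not (f, h):
|Eq(f, g, h)| = 16 - 4 = 12
(cross-check via (f, h): 17 - 5 = 12.)

12


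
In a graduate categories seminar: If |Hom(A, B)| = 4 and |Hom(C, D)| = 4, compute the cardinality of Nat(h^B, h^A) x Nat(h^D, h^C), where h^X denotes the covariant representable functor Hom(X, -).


By the Yoneda lemma, Nat(h^B, h^A) is isomorphic to Hom(A, B),
so |Nat(h^B, h^A)| = |Hom(A, B)| and |Nat(h^D, h^C)| = |Hom(C, D)|.
|Hom(A, B)| = 4, |Hom(C, D)| = 4.
|Nat(h^B, h^A) x Nat(h^D, h^C)| = 4 * 4 = 16

16


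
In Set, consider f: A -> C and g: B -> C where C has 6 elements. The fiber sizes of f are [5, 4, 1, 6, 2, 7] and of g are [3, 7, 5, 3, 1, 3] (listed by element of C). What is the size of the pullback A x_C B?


The pullback A x_C B consists of pairs (a, b) with f(a) = g(b).
For each element c in C, the fiber product has |f^-1(c)| * |g^-1(c)| elements.
Summing over C: 5 * 3 + 4 * 7 + 1 * 5 + 6 * 3 + 2 * 1 + 7 * 3
= 15 + 28 + 5 + 18 + 2 + 21 = 89

89


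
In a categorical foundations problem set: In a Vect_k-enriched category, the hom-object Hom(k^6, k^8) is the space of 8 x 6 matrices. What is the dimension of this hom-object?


In Vect-enriched categories, Hom(k^n, k^m) is the space of m x n matrices.
dim(Hom(k^6, k^8)) = 8 * 6 = 48

48


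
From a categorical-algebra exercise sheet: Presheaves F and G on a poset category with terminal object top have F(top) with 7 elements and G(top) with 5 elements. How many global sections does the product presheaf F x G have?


Global sections of a presheaf on a poset with terminal top satisfy
Gamma(H) ~ H(top). Presheaves admit pointwise products, so
(F x G)(top) = F(top) x G(top) (Cartesian product).
|Gamma(F x G)| = |F(top)| * |G(top)| = 7 * 5 = 35.

35
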